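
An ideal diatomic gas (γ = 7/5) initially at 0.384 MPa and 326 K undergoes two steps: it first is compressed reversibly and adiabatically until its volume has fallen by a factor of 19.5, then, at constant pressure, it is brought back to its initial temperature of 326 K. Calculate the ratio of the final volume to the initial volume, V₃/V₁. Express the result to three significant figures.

V₃/V₁ ≈ 0.0156

Adiabatic step: V₂/V₁ = 0.05128; T₂ = T₁·19.5^(2/5) = 1070 K.
Isobaric step: V₃/V₂ = T₃/T₂ = 326/1070.
V₃/V₁ = (V₂/V₁)(V₃/V₂) = 0.05128 × (326/1070) = 0.01563.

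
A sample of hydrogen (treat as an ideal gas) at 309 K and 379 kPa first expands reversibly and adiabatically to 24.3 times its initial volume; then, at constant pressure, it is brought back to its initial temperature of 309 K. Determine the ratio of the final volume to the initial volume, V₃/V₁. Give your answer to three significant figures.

V₃/V₁ ≈ 87.1

For a diatomic ideal gas γ = 7/5.
Adiabatic step: V₂/V₁ = 24.3; T₂ = T₁·(1/24.3)^(2/5) = 86.24 K.
Isobaric step: V₃/V₂ = T₃/T₂ = 309/86.24.
V₃/V₁ = (V₂/V₁)(V₃/V₂) = 24.3 × (309/86.24) = 87.07.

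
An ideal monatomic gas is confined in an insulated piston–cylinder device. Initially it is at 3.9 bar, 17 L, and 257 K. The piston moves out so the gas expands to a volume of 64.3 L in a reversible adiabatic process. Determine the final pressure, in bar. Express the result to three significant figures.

Adiabatic: P₁V₁^γ = P₂V₂^γ ⇒ P₂ = P₁ (V₁/V₂)^γ.
γ = 5/3 for a monatomic ideal gas.
P₂ = 3.9 × (17/64.3)^(5/3) = 0.4247 bar.

P₂ ≈ 0.425 bar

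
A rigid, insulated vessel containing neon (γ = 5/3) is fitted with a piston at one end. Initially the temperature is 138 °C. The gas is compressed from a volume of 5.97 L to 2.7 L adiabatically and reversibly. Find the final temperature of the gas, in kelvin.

T₂ ≈ 698 K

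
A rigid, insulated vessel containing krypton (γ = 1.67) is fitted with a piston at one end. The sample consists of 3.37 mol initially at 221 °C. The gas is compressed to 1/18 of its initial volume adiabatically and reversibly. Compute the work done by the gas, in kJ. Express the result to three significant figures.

For a reversible adiabat TV^(γ−1) is constant, so T₂ = T₁ (V₁/V₂)^(γ−1).
T₁ = 221 °C = 494.1 K.
T₂ = 494.1 × 18^(0.67) = 3427 K.
Q = 0, so ΔU = W_on_gas = nCᵥΔT with Cᵥ = R/(γ−1) = 12.41 J/(mol·K).
ΔU = 3.37 × 12.41 × (3427 − 494.1) = 122600 J.
Work done by the gas = −ΔU = -122600 J.

W ≈ -123 kJ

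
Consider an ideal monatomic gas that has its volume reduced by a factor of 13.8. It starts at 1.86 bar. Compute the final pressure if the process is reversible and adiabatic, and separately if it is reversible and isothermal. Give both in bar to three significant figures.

adiabatic: 148 bar; isothermal: 25.7 bar

For a monatomic ideal gas γ = 5/3.
Isothermal: P₂ = P₁(V₁/V₂) = 1.86×13.8 = 25.67 bar.
Adiabatic: P₂ = P₁(V₁/V₂)^γ = 1.86×13.8^(5/3) = 147.7 bar.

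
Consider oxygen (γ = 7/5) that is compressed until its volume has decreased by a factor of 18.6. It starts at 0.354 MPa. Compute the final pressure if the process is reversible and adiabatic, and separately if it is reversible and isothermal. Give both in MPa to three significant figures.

adiabatic: 21.2 MPa; isothermal: 6.58 MPa

Isothermal: P₂ = P₁(V₁/V₂) = 0.354×18.6 = 6.584 MPa.
Adiabatic: P₂ = P₁(V₁/V₂)^γ = 0.354×18.6^(7/5) = 21.2 MPa.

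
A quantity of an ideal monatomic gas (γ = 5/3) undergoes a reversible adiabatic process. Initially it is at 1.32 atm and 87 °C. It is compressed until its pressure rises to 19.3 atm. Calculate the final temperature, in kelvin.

Along an adiabat T P^((1−γ)/γ) is constant, so T₂ = T₁ (P₂/P₁)^((γ−1)/γ).
T₁ = 87 °C = 360.1 K.
T₂ = 360.1 × (19.3/1.32)^(2/5) = 1053 K.

T₂ ≈ 1050 K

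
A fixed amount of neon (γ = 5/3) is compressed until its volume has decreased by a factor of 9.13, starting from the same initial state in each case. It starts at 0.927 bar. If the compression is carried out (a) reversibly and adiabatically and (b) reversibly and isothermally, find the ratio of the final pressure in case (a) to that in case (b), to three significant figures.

P_adiabatic / P_isothermal ≈ 4.37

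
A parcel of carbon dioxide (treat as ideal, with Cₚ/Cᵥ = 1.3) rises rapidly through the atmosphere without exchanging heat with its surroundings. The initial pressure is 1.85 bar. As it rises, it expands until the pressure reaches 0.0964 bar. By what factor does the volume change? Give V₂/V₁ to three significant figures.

V₂/V₁ ≈ 9.71

From PV^γ = const, V₂/V₁ = (P₁/P₂)^(1/γ).
V₂/V₁ = (1.85/0.0964)^(0.769) = 9.705.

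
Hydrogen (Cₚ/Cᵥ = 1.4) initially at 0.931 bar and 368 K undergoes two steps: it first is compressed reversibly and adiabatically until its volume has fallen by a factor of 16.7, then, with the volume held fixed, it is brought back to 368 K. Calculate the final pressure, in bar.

Adiabatic step (PV^γ = const): P₂ = 0.931×16.7^(1.4) = 47.95 bar; T₂ = 368×16.7^(0.4) = 1135 K.
Isochoric: P₃ = P₂(T₃/T₂) = 47.95 × (368/1135) = 15.55 bar.

P₃ ≈ 15.5 bar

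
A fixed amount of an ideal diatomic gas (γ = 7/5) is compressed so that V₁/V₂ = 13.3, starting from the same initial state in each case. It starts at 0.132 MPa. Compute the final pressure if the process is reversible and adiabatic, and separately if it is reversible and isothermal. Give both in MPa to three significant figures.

Isothermal: P₂ = P₁(V₁/V₂) = 0.132×13.3 = 1.756 MPa.
Adiabatic: P₂ = P₁(V₁/V₂)^γ = 0.132×13.3^(7/5) = 4.943 MPa.

adiabatic: 4.94 MPa; isothermal: 1.76 MPa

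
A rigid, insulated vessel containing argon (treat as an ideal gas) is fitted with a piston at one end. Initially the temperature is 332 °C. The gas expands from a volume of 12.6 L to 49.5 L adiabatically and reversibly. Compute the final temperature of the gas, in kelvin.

Adiabatic: T₁V₁^(γ−1) = T₂V₂^(γ−1) ⇒ T₂ = T₁ (V₁/V₂)^(γ−1).
For a monatomic ideal gas γ = 5/3, so γ−1 = 2/3.
T₁ = 332 °C = 605.1 K.
T₂ = 605.1 × (12.6/49.5)^(2/3) = 243.1 K.

T₂ ≈ 243 K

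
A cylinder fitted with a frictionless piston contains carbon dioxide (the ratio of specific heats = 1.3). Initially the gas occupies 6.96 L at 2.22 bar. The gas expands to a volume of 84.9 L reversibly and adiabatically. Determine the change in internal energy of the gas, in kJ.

P₂ = P₁(V₁/V₂)^γ = 2.22×(6.96/84.9)^(1.3) = 0.08593 bar.
For a reversible adiabat, W_by_gas = (P₁V₁ − P₂V₂)/(γ−1).
W_by = (222000×0.00696 − 8593×0.0849) / (0.3) = 2718 J.
Q = 0 ⇒ ΔU = −W_by = -2718 J.

ΔU ≈ -2.72 kJ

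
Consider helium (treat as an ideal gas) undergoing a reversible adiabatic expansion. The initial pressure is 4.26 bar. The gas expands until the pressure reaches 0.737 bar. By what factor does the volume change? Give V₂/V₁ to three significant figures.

V₂/V₁ ≈ 2.87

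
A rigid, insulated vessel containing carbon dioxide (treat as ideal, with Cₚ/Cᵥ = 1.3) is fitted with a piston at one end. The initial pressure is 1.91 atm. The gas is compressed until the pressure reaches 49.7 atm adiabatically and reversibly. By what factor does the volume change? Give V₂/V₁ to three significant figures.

V₂/V₁ ≈ 0.0815

From PV^γ = const, V₂/V₁ = (P₁/P₂)^(1/γ).
V₂/V₁ = (1.91/49.7)^(0.769) = 0.08152.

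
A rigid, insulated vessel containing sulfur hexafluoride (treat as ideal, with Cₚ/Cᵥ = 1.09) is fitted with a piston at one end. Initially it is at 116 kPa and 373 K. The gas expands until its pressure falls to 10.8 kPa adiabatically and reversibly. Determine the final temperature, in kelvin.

T₂ ≈ 307 K

Adiabatic: T₂/T₁ = (P₂/P₁)^((γ−1)/γ).
T₂ = 373 × (10.8/116)^(0.0826) = 306.6 K.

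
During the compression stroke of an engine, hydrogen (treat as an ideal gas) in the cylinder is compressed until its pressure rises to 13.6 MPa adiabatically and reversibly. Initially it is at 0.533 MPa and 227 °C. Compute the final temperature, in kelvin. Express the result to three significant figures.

T₂ ≈ 1260 K

Adiabatic: T₂/T₁ = (P₂/P₁)^((γ−1)/γ).
For a diatomic ideal gas γ = 7/5, so (γ−1)/γ = 2/7.
T₁ = 227 °C = 500.1 K.
T₂ = 500.1 × (13.6/0.533)^(2/7) = 1262 K.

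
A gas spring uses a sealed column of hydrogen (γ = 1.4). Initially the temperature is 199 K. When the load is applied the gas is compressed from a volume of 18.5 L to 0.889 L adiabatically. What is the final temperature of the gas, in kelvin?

T₂ ≈ 670 K

Adiabatic: T₁V₁^(γ−1) = T₂V₂^(γ−1) ⇒ T₂ = T₁ (V₁/V₂)^(γ−1).
T₂ = 199 × (18.5/0.889)^(0.4) = 670.1 K.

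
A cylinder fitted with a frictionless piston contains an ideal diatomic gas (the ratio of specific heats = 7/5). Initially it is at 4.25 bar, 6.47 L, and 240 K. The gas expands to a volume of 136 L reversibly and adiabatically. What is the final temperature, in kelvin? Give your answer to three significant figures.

T₂ ≈ 71.0 K

Adiabatic: T₁V₁^(γ−1) = T₂V₂^(γ−1) ⇒ T₂ = T₁ (V₁/V₂)^(γ−1).
T₂ = 240 × (6.47/136)^(2/5) = 70.98 K.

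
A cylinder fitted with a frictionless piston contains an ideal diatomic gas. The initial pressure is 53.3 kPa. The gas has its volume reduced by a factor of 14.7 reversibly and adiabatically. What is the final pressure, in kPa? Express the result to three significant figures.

P₂ ≈ 2300 kPa

Adiabatic: P₁V₁^γ = P₂V₂^γ ⇒ P₂ = P₁ (V₁/V₂)^γ.
For a diatomic ideal gas γ = 7/5.
P₂ = 53.3 × 14.7^(7/5) = 2296 kPa.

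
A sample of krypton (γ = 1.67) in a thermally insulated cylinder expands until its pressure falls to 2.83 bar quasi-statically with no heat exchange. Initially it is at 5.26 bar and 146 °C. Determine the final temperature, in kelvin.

Along an adiabat T P^((1−γ)/γ) is constant, so T₂ = T₁ (P₂/P₁)^((γ−1)/γ).
T₁ = 146 °C = 419.1 K.
T₂ = 419.1 × (2.83/5.26)^(0.401) = 326.9 K.

T₂ ≈ 327 K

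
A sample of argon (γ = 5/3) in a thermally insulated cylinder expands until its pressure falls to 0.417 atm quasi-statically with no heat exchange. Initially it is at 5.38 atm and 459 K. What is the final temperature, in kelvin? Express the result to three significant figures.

T₂ ≈ 165 K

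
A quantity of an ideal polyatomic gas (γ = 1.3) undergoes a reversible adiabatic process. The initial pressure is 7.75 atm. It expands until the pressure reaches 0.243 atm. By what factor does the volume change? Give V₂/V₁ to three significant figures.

From PV^γ = const, V₂/V₁ = (P₁/P₂)^(1/γ).
V₂/V₁ = (7.75/0.243)^(0.769) = 14.34.

V₂/V₁ ≈ 14.3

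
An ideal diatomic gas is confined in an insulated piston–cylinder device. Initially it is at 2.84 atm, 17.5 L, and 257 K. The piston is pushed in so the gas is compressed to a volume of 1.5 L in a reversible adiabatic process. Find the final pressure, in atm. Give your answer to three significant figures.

Adiabatic: P₁V₁^γ = P₂V₂^γ ⇒ P₂ = P₁ (V₁/V₂)^γ.
γ = 7/5 for a diatomic ideal gas.
P₂ = 2.84 × (17.5/1.5)^(7/5) = 88.52 atm.

P₂ ≈ 88.5 atm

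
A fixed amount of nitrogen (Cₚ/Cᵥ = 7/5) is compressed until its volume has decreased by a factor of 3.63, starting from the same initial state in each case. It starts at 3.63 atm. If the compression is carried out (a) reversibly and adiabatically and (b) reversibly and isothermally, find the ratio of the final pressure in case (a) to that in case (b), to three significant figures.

P_adiabatic / P_isothermal ≈ 1.67

Isothermal: P_b = P₁(V₁/V₂) = 3.63×3.63.
Adiabatic: P_a = P₁(V₁/V₂)^γ = 3.63×3.63^(7/5).
P_a/P_b = (V₁/V₂)^(γ−1) = 3.63^(2/5) = 1.675.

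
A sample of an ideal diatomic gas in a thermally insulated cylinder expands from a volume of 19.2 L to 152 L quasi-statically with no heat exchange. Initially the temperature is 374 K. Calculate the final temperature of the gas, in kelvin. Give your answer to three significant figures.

Adiabatic: T₁V₁^(γ−1) = T₂V₂^(γ−1) ⇒ T₂ = T₁ (V₁/V₂)^(γ−1).
For a diatomic ideal gas γ = 7/5, so γ−1 = 2/5.
T₂ = 374 × (19.2/152)^(2/5) = 163.5 K.

T₂ ≈ 163 K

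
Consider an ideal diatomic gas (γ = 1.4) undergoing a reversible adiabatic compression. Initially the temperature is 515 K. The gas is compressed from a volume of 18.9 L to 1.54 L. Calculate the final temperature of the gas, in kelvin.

T₂ ≈ 1400 K

For a reversible adiabat TV^(γ−1) is constant, so T₂ = T₁ (V₁/V₂)^(γ−1).
T₂ = 515 × (18.9/1.54)^(0.4) = 1404 K.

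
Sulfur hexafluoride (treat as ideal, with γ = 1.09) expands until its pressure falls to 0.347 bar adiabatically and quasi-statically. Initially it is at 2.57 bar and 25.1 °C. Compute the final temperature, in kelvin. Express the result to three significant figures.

T₂ ≈ 253 K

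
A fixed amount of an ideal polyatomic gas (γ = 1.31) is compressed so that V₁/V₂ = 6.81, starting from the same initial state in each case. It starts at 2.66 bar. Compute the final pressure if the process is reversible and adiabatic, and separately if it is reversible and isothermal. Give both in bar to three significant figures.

Isothermal: P₂ = P₁(V₁/V₂) = 2.66×6.81 = 18.11 bar.
Adiabatic: P₂ = P₁(V₁/V₂)^γ = 2.66×6.81^(1.31) = 32.83 bar.

adiabatic: 32.8 bar; isothermal: 18.1 bar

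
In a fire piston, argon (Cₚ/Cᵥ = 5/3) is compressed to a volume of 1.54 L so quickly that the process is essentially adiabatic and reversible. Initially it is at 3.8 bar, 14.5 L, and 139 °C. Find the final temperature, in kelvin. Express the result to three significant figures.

For a reversible adiabat TV^(γ−1) is constant, so T₂ = T₁ (V₁/V₂)^(γ−1).
T₁ = 139 °C = 412.1 K.
T₂ = 412.1 × (14.5/1.54)^(2/3) = 1838 K.

T₂ ≈ 1840 K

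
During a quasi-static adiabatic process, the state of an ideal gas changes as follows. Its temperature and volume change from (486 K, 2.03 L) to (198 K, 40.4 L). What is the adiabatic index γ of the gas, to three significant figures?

γ ≈ 1.30

TV^(γ−1) = const ⇒ γ − 1 = ln(T₂/T₁) / ln(V₁/V₂).
γ = 1 + ln(198/486) / ln(2.03/40.4) = 1.3.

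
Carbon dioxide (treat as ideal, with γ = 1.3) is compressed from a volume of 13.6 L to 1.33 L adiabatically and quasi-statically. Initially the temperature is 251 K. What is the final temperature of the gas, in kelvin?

T₂ ≈ 504 K

Adiabatic: T₁V₁^(γ−1) = T₂V₂^(γ−1) ⇒ T₂ = T₁ (V₁/V₂)^(γ−1).
T₂ = 251 × (13.6/1.33)^(0.3) = 504.2 K.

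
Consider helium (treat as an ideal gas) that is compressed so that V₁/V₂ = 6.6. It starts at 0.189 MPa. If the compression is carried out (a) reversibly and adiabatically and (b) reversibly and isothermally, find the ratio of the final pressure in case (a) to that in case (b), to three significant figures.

P_adiabatic / P_isothermal ≈ 3.52

For a monatomic ideal gas γ = 5/3.
Isothermal: P_b = P₁(V₁/V₂) = 0.189×6.6.
Adiabatic: P_a = P₁(V₁/V₂)^γ = 0.189×6.6^(5/3).
P_a/P_b = (V₁/V₂)^(γ−1) = 6.6^(2/3) = 3.519.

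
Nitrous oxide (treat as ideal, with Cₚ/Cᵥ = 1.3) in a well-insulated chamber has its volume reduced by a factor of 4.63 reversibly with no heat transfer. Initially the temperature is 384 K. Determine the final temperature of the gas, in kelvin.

Adiabatic: T₁V₁^(γ−1) = T₂V₂^(γ−1) ⇒ T₂ = T₁ (V₁/V₂)^(γ−1).
T₂ = 384 × 4.63^(0.3) = 608.1 K.

T₂ ≈ 608 K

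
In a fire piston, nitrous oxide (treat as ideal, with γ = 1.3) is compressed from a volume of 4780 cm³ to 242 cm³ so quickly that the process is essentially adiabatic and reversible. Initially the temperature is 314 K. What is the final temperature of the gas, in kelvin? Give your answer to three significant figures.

Adiabatic: T₁V₁^(γ−1) = T₂V₂^(γ−1) ⇒ T₂ = T₁ (V₁/V₂)^(γ−1).
T₂ = 314 × (4780/242)^(0.3) = 768.4 K.

T₂ ≈ 768 K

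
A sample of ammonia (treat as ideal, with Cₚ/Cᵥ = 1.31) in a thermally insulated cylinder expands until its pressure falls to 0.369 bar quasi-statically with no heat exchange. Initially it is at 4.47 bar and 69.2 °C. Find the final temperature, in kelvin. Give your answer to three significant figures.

T₂ ≈ 190 K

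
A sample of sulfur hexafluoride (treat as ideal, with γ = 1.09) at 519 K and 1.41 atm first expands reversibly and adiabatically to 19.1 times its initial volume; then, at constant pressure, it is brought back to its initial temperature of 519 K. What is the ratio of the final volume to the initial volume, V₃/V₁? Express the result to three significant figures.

V₃/V₁ ≈ 24.9

Adiabatic step: V₂/V₁ = 19.1; T₂ = T₁·(1/19.1)^(0.09) = 398 K.
Isobaric step: V₃/V₂ = T₃/T₂ = 519/398.
V₃/V₁ = (V₂/V₁)(V₃/V₂) = 19.1 × (519/398) = 24.91.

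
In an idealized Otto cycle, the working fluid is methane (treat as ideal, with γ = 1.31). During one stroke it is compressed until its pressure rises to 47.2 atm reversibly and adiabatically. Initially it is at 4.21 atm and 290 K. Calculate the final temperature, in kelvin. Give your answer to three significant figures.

Along an adiabat T P^((1−γ)/γ) is constant, so T₂ = T₁ (P₂/P₁)^((γ−1)/γ).
T₂ = 290 × (47.2/4.21)^(0.237) = 513.8 K.

T₂ ≈ 514 K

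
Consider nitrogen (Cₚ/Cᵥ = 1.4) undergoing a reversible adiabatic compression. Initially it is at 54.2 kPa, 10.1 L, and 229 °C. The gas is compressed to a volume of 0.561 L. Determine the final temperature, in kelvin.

T₂ ≈ 1600 K

For a reversible adiabat TV^(γ−1) is constant, so T₂ = T₁ (V₁/V₂)^(γ−1).
T₁ = 229 °C = 502.1 K.
T₂ = 502.1 × (10.1/0.561)^(0.4) = 1596 K.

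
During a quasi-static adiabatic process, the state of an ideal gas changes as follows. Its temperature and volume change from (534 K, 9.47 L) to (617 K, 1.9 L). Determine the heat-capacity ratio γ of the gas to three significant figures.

γ ≈ 1.09

TV^(γ−1) = const ⇒ γ − 1 = ln(T₂/T₁) / ln(V₁/V₂).
γ = 1 + ln(617/534) / ln(9.47/1.9) = 1.09.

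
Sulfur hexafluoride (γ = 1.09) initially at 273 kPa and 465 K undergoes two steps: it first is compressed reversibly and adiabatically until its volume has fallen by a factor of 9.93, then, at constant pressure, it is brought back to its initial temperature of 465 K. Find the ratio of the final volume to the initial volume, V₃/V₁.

V₃/V₁ ≈ 0.0819

Adiabatic step: V₂/V₁ = 0.1007; T₂ = T₁·9.93^(0.09) = 571.7 K.
Isobaric step: V₃/V₂ = T₃/T₂ = 465/571.7.
V₃/V₁ = (V₂/V₁)(V₃/V₂) = 0.1007 × (465/571.7) = 0.08191.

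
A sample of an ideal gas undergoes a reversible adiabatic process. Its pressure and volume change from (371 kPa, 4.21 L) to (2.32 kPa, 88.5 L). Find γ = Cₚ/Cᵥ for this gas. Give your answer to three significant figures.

γ ≈ 1.67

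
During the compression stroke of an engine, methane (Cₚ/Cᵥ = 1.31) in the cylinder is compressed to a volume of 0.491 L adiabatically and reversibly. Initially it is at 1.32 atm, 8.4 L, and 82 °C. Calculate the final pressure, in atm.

Adiabatic: P₁V₁^γ = P₂V₂^γ ⇒ P₂ = P₁ (V₁/V₂)^γ.
P₂ = 1.32 × (8.4/0.491)^(1.31) = 54.46 atm.

P₂ ≈ 54.5 atm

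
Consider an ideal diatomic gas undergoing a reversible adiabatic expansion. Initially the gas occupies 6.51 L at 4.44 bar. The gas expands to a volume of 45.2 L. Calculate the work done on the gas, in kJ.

γ = 7/5 for a diatomic ideal gas.
P₂ = P₁(V₁/V₂)^γ = 4.44×(6.51/45.2)^(7/5) = 0.2946 bar.
For a reversible adiabat, W_by_gas = (P₁V₁ − P₂V₂)/(γ−1).
W_by = (444000×0.00651 − 29460×0.0452) / (2/5) = 3897 J.
W_on_gas = −W_by = -3897 J.

W ≈ -3.90 kJ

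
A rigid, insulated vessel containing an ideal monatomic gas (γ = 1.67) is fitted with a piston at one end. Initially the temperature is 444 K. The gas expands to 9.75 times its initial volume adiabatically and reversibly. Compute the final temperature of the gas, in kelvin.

Adiabatic: T₁V₁^(γ−1) = T₂V₂^(γ−1) ⇒ T₂ = T₁ (V₁/V₂)^(γ−1).
T₂ = 444 × (1/9.75)^(0.67) = 96.55 K.

T₂ ≈ 96.5 K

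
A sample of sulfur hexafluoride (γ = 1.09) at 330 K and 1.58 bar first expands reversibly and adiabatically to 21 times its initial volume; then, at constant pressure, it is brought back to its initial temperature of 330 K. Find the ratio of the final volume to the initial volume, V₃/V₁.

Adiabatic step: V₂/V₁ = 21; T₂ = T₁·(1/21)^(0.09) = 250.9 K.
Isobaric step: V₃/V₂ = T₃/T₂ = 330/250.9.
V₃/V₁ = (V₂/V₁)(V₃/V₂) = 21 × (330/250.9) = 27.62.

V₃/V₁ ≈ 27.6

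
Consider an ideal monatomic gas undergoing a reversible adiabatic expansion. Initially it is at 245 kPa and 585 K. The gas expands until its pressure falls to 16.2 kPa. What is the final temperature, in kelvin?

T₂ ≈ 197 K

Along an adiabat T P^((1−γ)/γ) is constant, so T₂ = T₁ (P₂/P₁)^((γ−1)/γ).
For a monatomic ideal gas γ = 5/3, so (γ−1)/γ = 2/5.
T₂ = 585 × (16.2/245)^(2/5) = 197.4 K.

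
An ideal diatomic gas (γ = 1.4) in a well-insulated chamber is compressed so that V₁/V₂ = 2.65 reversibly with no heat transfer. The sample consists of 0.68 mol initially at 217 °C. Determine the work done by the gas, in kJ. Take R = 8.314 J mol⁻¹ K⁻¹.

For a reversible adiabat TV^(γ−1) is constant, so T₂ = T₁ (V₁/V₂)^(γ−1).
T₁ = 217 °C = 490.1 K.
T₂ = 490.1 × 2.65^(0.4) = 723.8 K.
Q = 0, so ΔU = W_on_gas = nCᵥΔT with Cᵥ = R/(γ−1) = 20.79 J/(mol·K).
ΔU = 0.68 × 20.79 × (723.8 − 490.1) = 3303 J.
Work done by the gas = −ΔU = -3303 J.

W ≈ -3.30 kJ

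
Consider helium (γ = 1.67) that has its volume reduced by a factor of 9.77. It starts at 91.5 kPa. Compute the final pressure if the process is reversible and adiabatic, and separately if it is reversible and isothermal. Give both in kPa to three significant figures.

adiabatic: 4120 kPa; isothermal: 894 kPa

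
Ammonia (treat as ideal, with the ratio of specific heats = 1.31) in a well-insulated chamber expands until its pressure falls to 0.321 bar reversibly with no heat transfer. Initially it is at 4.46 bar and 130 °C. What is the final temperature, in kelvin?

Adiabatic: T₂/T₁ = (P₂/P₁)^((γ−1)/γ).
T₁ = 130 °C = 403.1 K.
T₂ = 403.1 × (0.321/4.46)^(0.237) = 216.3 K.

T₂ ≈ 216 K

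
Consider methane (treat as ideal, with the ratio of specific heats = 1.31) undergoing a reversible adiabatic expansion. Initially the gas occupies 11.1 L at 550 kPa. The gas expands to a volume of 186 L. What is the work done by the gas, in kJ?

W ≈ 11.5 kJ

P₂ = P₁(V₁/V₂)^γ = 550×(11.1/186)^(1.31) = 13.7 kPa.
For a reversible adiabat, W_by_gas = (P₁V₁ − P₂V₂)/(γ−1).
W_by = (550000×0.0111 − 13700×0.186) / (0.31) = 11470 J.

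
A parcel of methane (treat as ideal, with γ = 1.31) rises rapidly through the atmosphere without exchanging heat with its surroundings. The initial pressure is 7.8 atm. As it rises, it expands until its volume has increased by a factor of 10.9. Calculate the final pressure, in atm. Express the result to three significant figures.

P₂ ≈ 0.341 atm

Adiabatic: P₁V₁^γ = P₂V₂^γ ⇒ P₂ = P₁ (V₁/V₂)^γ.
P₂ = 7.8 × (1/10.9)^(1.31) = 0.3412 atm.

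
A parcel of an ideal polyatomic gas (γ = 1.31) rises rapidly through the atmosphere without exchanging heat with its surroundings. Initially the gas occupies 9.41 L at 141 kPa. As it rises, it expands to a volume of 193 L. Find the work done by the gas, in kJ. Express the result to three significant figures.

P₂ = P₁(V₁/V₂)^γ = 141×(9.41/193)^(1.31) = 2.695 kPa.
For a reversible adiabat, W_by_gas = (P₁V₁ − P₂V₂)/(γ−1).
W_by = (141000×0.00941 − 2695×0.193) / (0.31) = 2602 J.

W ≈ 2.60 kJ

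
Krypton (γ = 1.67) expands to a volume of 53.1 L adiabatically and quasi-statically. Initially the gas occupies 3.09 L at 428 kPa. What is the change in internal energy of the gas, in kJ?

P₂ = P₁(V₁/V₂)^γ = 428×(3.09/53.1)^(1.67) = 3.705 kPa.
For a reversible adiabat, W_by_gas = (P₁V₁ − P₂V₂)/(γ−1).
W_by = (428000×0.00309 − 3705×0.0531) / (0.67) = 1680 J.
Q = 0 ⇒ ΔU = −W_by = -1680 J.

ΔU ≈ -1.68 kJ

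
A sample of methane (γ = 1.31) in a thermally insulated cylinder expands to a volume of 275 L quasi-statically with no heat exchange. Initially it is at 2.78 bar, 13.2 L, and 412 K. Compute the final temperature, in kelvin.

For a reversible adiabat TV^(γ−1) is constant, so T₂ = T₁ (V₁/V₂)^(γ−1).
T₂ = 412 × (13.2/275)^(0.31) = 160.7 K.

T₂ ≈ 161 K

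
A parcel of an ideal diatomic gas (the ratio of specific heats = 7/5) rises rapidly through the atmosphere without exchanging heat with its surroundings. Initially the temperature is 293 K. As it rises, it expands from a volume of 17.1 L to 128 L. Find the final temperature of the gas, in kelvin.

Adiabatic: T₁V₁^(γ−1) = T₂V₂^(γ−1) ⇒ T₂ = T₁ (V₁/V₂)^(γ−1).
T₂ = 293 × (17.1/128)^(2/5) = 131 K.

T₂ ≈ 131 K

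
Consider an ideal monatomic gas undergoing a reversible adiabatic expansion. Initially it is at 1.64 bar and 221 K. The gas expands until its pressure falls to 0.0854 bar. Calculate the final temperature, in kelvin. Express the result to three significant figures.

T₂ ≈ 67.8 K

Along an adiabat T P^((1−γ)/γ) is constant, so T₂ = T₁ (P₂/P₁)^((γ−1)/γ).
For a monatomic ideal gas γ = 5/3, so (γ−1)/γ = 2/5.
T₂ = 221 × (0.0854/1.64)^(2/5) = 67.77 K.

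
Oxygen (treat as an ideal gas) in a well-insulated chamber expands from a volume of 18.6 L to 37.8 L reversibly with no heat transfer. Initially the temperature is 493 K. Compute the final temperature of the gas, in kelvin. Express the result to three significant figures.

T₂ ≈ 371 K

For a reversible adiabat TV^(γ−1) is constant, so T₂ = T₁ (V₁/V₂)^(γ−1).
For a diatomic ideal gas γ = 7/5, so γ−1 = 2/5.
T₂ = 493 × (18.6/37.8)^(2/5) = 371.2 K.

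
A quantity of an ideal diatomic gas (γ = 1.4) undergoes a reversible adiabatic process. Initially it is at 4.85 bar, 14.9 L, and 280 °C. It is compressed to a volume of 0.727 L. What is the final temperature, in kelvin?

Adiabatic: T₁V₁^(γ−1) = T₂V₂^(γ−1) ⇒ T₂ = T₁ (V₁/V₂)^(γ−1).
T₁ = 280 °C = 553.1 K.
T₂ = 553.1 × (14.9/0.727)^(0.4) = 1851 K.

T₂ ≈ 1850 K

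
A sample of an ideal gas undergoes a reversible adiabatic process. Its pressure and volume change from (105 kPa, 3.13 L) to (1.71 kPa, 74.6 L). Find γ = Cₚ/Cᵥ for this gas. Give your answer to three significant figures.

PV^γ = const ⇒ γ = ln(P₂/P₁) / ln(V₁/V₂).
γ = ln(1.71/105) / ln(3.13/74.6) = 1.298.

γ ≈ 1.30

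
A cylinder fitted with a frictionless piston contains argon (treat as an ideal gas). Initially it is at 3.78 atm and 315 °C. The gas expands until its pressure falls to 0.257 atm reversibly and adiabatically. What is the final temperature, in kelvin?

Adiabatic: T₂/T₁ = (P₂/P₁)^((γ−1)/γ).
For a monatomic ideal gas γ = 5/3, so (γ−1)/γ = 2/5.
T₁ = 315 °C = 588.1 K.
T₂ = 588.1 × (0.257/3.78)^(2/5) = 200.7 K.

T₂ ≈ 201 K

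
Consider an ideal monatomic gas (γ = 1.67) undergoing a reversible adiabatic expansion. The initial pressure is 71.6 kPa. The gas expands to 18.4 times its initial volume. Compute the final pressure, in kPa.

P₂ ≈ 0.553 kPa

Adiabatic: P₁V₁^γ = P₂V₂^γ ⇒ P₂ = P₁ (V₁/V₂)^γ.
P₂ = 71.6 × (1/18.4)^(1.67) = 0.5529 kPa.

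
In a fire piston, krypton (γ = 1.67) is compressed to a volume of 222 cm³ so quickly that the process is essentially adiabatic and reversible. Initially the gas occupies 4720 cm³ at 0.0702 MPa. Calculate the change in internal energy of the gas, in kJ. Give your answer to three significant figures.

ΔU ≈ 3.34 kJ

P₂ = P₁(V₁/V₂)^γ = 0.0702×(4720/222)^(1.67) = 11.57 MPa.
For a reversible adiabat, W_by_gas = (P₁V₁ − P₂V₂)/(γ−1).
W_by = (70200×0.00472 − 1.157×10^7×0.000222) / (0.67) = -3340 J.
Q = 0 ⇒ ΔU = −W_by = 3340 J.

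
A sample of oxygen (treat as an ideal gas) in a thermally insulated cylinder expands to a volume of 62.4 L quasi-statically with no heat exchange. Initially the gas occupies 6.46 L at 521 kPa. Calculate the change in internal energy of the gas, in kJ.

γ = 7/5 for a diatomic ideal gas.
P₂ = P₁(V₁/V₂)^γ = 521×(6.46/62.4)^(7/5) = 21.77 kPa.
For a reversible adiabat, W_by_gas = (P₁V₁ − P₂V₂)/(γ−1).
W_by = (521000×0.00646 − 21770×0.0624) / (2/5) = 5018 J.
Q = 0 ⇒ ΔU = −W_by = -5018 J.

ΔU ≈ -5.02 kJ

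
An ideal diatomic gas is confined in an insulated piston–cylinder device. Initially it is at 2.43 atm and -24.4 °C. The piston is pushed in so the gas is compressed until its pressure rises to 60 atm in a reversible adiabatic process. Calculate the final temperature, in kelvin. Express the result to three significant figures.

T₂ ≈ 622 K

Adiabatic: T₂/T₁ = (P₂/P₁)^((γ−1)/γ).
For a diatomic ideal gas γ = 7/5, so (γ−1)/γ = 2/7.
T₁ = -24.4 °C = 248.7 K.
T₂ = 248.7 × (60/2.43)^(2/7) = 621.8 K.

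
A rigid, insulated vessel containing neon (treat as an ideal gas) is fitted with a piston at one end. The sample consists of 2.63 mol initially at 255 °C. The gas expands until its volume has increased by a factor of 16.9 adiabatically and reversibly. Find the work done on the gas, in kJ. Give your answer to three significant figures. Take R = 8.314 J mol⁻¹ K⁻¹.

For a reversible adiabat TV^(γ−1) is constant, so T₂ = T₁ (V₁/V₂)^(γ−1).
γ = 5/3 for a monatomic ideal gas, so γ−1 = 2/3.
T₁ = 255 °C = 528.1 K.
T₂ = 528.1 × (1/16.9)^(2/3) = 80.2 K.
Q = 0, so ΔU = W_on_gas = nCᵥΔT with Cᵥ = R/(γ−1) = 12.47 J/(mol·K).
ΔU = 2.63 × 12.47 × (80.2 − 528.1) = -14690 J.

W ≈ -14.7 kJ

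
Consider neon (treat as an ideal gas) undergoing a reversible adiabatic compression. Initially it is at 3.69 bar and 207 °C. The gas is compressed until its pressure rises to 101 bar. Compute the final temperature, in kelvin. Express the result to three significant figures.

T₂ ≈ 1800 K

Adiabatic: T₂/T₁ = (P₂/P₁)^((γ−1)/γ).
For a monatomic ideal gas γ = 5/3, so (γ−1)/γ = 2/5.
T₁ = 207 °C = 480.1 K.
T₂ = 480.1 × (101/3.69)^(2/5) = 1804 K.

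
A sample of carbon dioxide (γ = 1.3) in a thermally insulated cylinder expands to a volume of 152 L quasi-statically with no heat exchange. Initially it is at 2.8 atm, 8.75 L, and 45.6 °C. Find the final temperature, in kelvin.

For a reversible adiabat TV^(γ−1) is constant, so T₂ = T₁ (V₁/V₂)^(γ−1).
T₁ = 45.6 °C = 318.8 K.
T₂ = 318.8 × (8.75/152)^(0.3) = 135.4 K.

T₂ ≈ 135 K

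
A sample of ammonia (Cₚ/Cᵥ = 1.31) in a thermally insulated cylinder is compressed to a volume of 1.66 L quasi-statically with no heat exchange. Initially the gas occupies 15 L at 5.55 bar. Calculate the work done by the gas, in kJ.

P₂ = P₁(V₁/V₂)^γ = 5.55×(15/1.66)^(1.31) = 99.23 bar.
For a reversible adiabat, W_by_gas = (P₁V₁ − P₂V₂)/(γ−1).
W_by = (555000×0.015 − 9.923×10^6×0.00166) / (0.31) = -26280 J.

W ≈ -26.3 kJ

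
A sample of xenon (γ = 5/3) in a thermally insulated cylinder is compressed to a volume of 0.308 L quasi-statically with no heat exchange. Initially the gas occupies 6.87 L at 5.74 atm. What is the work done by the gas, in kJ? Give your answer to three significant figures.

W ≈ -41.5 kJ

P₂ = P₁(V₁/V₂)^γ = 5.74×(6.87/0.308)^(5/3) = 1015 atm.
For a reversible adiabat, W_by_gas = (P₁V₁ − P₂V₂)/(γ−1).
W_by = (581600×0.00687 − 1.028×10^8×0.000308) / (2/3) = -41500 J.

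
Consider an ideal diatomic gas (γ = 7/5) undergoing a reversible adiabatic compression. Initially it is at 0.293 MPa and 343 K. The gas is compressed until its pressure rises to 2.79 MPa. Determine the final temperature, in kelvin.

Along an adiabat T P^((1−γ)/γ) is constant, so T₂ = T₁ (P₂/P₁)^((γ−1)/γ).
T₂ = 343 × (2.79/0.293)^(2/7) = 653 K.

T₂ ≈ 653 K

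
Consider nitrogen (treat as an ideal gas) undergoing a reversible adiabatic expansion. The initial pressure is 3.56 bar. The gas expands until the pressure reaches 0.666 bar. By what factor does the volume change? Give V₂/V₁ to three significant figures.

V₂/V₁ ≈ 3.31

From PV^γ = const, V₂/V₁ = (P₁/P₂)^(1/γ).
For a diatomic ideal gas γ = 7/5.
V₂/V₁ = (3.56/0.666)^(5/7) = 3.311.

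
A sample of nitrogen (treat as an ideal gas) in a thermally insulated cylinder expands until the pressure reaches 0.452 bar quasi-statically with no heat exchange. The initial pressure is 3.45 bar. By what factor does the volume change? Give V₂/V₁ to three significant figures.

V₂/V₁ ≈ 4.27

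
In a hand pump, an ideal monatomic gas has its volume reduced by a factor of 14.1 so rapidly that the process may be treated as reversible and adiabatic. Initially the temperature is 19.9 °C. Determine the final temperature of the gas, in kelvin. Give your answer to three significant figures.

T₂ ≈ 1710 K

Adiabatic: T₁V₁^(γ−1) = T₂V₂^(γ−1) ⇒ T₂ = T₁ (V₁/V₂)^(γ−1).
For a monatomic ideal gas γ = 5/3, so γ−1 = 2/3.
T₁ = 19.9 °C = 293 K.
T₂ = 293 × 14.1^(2/3) = 1710 K.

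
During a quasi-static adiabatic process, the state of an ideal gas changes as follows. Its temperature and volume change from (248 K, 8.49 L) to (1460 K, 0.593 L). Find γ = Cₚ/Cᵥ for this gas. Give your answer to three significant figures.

γ ≈ 1.67

TV^(γ−1) = const ⇒ γ − 1 = ln(T₂/T₁) / ln(V₁/V₂).
γ = 1 + ln(1460/248) / ln(8.49/0.593) = 1.666.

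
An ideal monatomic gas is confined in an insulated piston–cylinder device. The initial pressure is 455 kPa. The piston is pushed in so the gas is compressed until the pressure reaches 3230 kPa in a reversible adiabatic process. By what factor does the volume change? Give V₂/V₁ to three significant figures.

From PV^γ = const, V₂/V₁ = (P₁/P₂)^(1/γ).
For a monatomic ideal gas γ = 5/3.
V₂/V₁ = (455/3230)^(3/5) = 0.3085.

V₂/V₁ ≈ 0.309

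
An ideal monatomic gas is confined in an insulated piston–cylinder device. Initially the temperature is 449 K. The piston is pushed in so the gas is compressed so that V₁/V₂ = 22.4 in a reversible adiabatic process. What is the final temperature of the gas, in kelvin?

Adiabatic: T₁V₁^(γ−1) = T₂V₂^(γ−1) ⇒ T₂ = T₁ (V₁/V₂)^(γ−1).
For a monatomic ideal gas γ = 5/3, so γ−1 = 2/3.
T₂ = 449 × 22.4^(2/3) = 3568 K.

T₂ ≈ 3570 K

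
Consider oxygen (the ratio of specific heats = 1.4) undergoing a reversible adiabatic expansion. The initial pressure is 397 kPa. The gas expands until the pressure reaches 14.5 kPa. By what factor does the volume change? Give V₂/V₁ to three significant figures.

From PV^γ = const, V₂/V₁ = (P₁/P₂)^(1/γ).
V₂/V₁ = (397/14.5)^(0.714) = 10.63.

V₂/V₁ ≈ 10.6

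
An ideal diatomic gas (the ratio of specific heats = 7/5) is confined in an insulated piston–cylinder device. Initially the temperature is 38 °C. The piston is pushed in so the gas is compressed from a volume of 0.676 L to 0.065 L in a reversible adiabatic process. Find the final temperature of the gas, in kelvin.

T₂ ≈ 794 K

Adiabatic: T₁V₁^(γ−1) = T₂V₂^(γ−1) ⇒ T₂ = T₁ (V₁/V₂)^(γ−1).
T₁ = 38 °C = 311.1 K.
T₂ = 311.1 × (0.676/0.065)^(2/5) = 793.9 K.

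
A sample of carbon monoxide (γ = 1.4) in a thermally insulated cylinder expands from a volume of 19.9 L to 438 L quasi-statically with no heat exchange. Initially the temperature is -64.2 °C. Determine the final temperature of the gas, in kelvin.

Adiabatic: T₁V₁^(γ−1) = T₂V₂^(γ−1) ⇒ T₂ = T₁ (V₁/V₂)^(γ−1).
T₁ = -64.2 °C = 208.9 K.
T₂ = 208.9 × (19.9/438)^(0.4) = 60.67 K.

T₂ ≈ 60.7 K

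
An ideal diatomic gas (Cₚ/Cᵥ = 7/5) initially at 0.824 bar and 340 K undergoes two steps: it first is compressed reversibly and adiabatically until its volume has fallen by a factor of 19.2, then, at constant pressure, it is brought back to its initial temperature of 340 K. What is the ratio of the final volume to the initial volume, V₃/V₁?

V₃/V₁ ≈ 0.0160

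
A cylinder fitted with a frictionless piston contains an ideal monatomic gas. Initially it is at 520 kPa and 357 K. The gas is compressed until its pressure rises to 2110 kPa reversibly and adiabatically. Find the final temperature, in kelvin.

T₂ ≈ 625 K

Adiabatic: T₂/T₁ = (P₂/P₁)^((γ−1)/γ).
For a monatomic ideal gas γ = 5/3, so (γ−1)/γ = 2/5.
T₂ = 357 × (2110/520)^(2/5) = 625.1 K.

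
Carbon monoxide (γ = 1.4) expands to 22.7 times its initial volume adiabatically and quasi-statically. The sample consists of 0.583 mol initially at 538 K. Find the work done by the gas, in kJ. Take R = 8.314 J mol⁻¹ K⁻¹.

W ≈ 4.65 kJ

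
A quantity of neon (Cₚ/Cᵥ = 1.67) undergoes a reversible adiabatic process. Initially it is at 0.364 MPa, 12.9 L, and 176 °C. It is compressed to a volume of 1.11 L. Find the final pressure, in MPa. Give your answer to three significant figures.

P₂ ≈ 21.9 MPa

Adiabatic: P₁V₁^γ = P₂V₂^γ ⇒ P₂ = P₁ (V₁/V₂)^γ.
P₂ = 0.364 × (12.9/1.11)^(1.67) = 21.88 MPa.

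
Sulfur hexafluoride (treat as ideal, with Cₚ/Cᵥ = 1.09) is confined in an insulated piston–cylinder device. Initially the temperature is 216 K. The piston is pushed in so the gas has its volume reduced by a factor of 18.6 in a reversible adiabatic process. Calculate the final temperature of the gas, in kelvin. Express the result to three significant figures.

Adiabatic: T₁V₁^(γ−1) = T₂V₂^(γ−1) ⇒ T₂ = T₁ (V₁/V₂)^(γ−1).
T₂ = 216 × 18.6^(0.09) = 281 K.

T₂ ≈ 281 K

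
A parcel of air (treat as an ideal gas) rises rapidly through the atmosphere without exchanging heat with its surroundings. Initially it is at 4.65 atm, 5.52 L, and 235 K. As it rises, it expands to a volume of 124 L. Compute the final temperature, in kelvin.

For a reversible adiabat TV^(γ−1) is constant, so T₂ = T₁ (V₁/V₂)^(γ−1).
γ = 7/5 for a diatomic ideal gas.
T₂ = 235 × (5.52/124)^(2/5) = 67.68 K.

T₂ ≈ 67.7 K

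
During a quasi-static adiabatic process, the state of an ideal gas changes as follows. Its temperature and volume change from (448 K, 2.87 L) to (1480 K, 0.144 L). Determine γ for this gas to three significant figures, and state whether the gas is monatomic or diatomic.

γ ≈ 1.40; diatomic

TV^(γ−1) = const ⇒ γ − 1 = ln(T₂/T₁) / ln(V₁/V₂).
γ = 1 + ln(1480/448) / ln(2.87/0.144) = 1.399.
γ ≈ 1.40 is close to 7/5, so the gas is diatomic.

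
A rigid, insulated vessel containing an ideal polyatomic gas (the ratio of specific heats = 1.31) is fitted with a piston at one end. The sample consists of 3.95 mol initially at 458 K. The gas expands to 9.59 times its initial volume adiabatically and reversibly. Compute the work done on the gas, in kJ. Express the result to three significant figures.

Adiabatic: T₁V₁^(γ−1) = T₂V₂^(γ−1) ⇒ T₂ = T₁ (V₁/V₂)^(γ−1).
T₂ = 458 × (1/9.59)^(0.31) = 227.2 K.
Q = 0, so ΔU = W_on_gas = nCᵥΔT with Cᵥ = R/(γ−1) = 26.82 J/(mol·K).
ΔU = 3.95 × 26.82 × (227.2 − 458) = -24440 J.

W ≈ -24.4 kJ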